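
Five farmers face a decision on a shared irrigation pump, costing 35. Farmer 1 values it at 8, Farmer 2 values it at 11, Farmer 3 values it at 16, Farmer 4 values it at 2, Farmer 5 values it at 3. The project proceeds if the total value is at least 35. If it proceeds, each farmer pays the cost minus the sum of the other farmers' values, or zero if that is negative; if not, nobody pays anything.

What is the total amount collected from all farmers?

Total value 40 ≥ cost 35, so it is built.
Farmer 1: others sum to 32; max(0, 35 - 32) = 3.
Farmer 2: others sum to 29; max(0, 35 - 29) = 6.
Farmer 3: others sum to 24; max(0, 35 - 24) = 11.
Farmer 4: others sum to 38; max(0, 35 - 38) = 0.
Farmer 5: others sum to 37; max(0, 35 - 37) = 0.
Total collected = 3 + 6 + 11 + 0 + 0 = 20.

20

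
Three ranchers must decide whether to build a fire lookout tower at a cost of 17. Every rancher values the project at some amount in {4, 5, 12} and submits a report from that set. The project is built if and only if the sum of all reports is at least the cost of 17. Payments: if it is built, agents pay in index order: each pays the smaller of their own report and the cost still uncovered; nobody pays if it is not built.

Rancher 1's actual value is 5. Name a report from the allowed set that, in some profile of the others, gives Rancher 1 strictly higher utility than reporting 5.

4

Suppose Rancher 2 reports 4 and Rancher 3 reports 12.
Report 5: project built, pays 5, utility 5 - 5 = 0.
Report 4: project built, pays 4, utility 5 - 4 = 1.
So reporting 4 beats truth here (1 > 0).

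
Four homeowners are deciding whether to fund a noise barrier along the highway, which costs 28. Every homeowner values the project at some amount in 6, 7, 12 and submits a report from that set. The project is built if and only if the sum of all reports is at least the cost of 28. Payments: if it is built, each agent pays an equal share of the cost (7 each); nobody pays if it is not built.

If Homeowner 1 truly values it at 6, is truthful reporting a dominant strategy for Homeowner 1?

Yes

Check each profile of the others' reports and compare truth against every alternative report.
Others report (7, 7, 7): truth gives 0, best alternative gives -1.
Others report (6, 6, 12): truth gives -1, best alternative gives -1.
Others report (6, 7, 12): truth gives -1, best alternative gives -1.
Others report (6, 12, 6): truth gives -1, best alternative gives -1.
Others report (6, 12, 7): truth gives -1, best alternative gives -1.
Others report (6, 12, 12): truth gives -1, best alternative gives -1.
(Remaining 21 profiles checked similarly; truth is weakly best in each.)
In every case the truthful report is at least as good as any alternative, so it is a dominant strategy.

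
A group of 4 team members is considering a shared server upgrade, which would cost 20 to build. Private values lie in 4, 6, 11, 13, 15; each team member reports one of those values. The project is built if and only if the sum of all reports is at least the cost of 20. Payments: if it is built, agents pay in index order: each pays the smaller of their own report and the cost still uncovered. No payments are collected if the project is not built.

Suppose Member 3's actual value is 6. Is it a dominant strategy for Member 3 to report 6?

Consider the case where Member 1 reports 4, Member 2 reports 4 and Member 4 reports 11.
Truthful report 6: project built, pays 6, utility 6 - 6 = 0.
Report 4 instead: project built, pays 4, utility 6 - 4 = 2.
Since 2 > 0, reporting 4 is strictly better here, so truthful reporting is not dominant.

No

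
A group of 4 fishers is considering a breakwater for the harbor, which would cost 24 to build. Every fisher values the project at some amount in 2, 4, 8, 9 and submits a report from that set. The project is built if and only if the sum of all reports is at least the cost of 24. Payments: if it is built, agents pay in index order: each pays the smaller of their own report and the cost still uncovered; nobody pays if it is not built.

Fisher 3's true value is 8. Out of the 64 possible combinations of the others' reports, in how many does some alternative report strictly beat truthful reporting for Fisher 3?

23

Others report (2, 9, 9): truth gives 0; report 4 gives 4 > 0. Violating.
Others report (4, 8, 8): truth gives 0; report 4 gives 4 > 0. Violating.
Others report (4, 8, 9): truth gives 0; report 4 gives 4 > 0. Violating.
Others report (4, 9, 8): truth gives 0; report 4 gives 4 > 0. Violating.
Others report (2, 2, 2): truth gives 0; no alternative beats it.
Others report (2, 2, 4): truth gives 0; no alternative beats it.
(Checking all 64 profiles: 23 have a profitable deviation, 41 do not.)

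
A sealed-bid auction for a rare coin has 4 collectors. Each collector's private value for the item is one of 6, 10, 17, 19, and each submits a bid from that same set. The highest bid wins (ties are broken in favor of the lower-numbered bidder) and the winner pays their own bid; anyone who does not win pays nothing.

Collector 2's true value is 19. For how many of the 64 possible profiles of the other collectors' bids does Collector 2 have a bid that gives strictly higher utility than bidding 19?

Others bid (6, 6, 6): truth gives 0; bid 10 gives 9 > 0. Violating.
Others bid (6, 6, 10): truth gives 0; bid 10 gives 9 > 0. Violating.
Others bid (6, 6, 17): truth gives 0; bid 17 gives 2 > 0. Violating.
Others bid (6, 10, 6): truth gives 0; bid 10 gives 9 > 0. Violating.
Others bid (6, 6, 19): truth gives 0; no alternative beats it.
Others bid (6, 10, 19): truth gives 0; no alternative beats it.
(Checking all 64 profiles: 18 have a profitable deviation, 46 do not.)

18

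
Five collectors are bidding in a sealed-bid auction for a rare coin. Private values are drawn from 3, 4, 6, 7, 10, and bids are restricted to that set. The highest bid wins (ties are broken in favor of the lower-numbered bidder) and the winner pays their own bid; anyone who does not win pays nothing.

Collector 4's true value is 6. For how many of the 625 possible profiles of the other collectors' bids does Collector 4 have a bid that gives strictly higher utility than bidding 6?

Others bid (3, 3, 3, 3): truth gives 0; bid 4 gives 2 > 0. Violating.
Others bid (3, 3, 3, 4): truth gives 0; bid 4 gives 2 > 0. Violating.
Others bid (3, 3, 3, 6): truth gives 0; no alternative beats it.
Others bid (3, 3, 3, 7): truth gives 0; no alternative beats it.
(Checking all 625 profiles: 2 have a profitable deviation, 623 do not.)

2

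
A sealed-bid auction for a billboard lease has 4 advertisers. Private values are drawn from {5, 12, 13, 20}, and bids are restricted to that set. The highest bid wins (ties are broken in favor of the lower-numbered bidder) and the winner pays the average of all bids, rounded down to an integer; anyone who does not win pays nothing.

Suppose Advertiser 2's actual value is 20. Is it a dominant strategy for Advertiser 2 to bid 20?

No

Consider the case where Advertiser 1 bids 5, Advertiser 3 bids 5 and Advertiser 4 bids 5.
Truthful bid 20: wins, pays 8, utility 20 - 8 = 12.
Bid 12 instead: wins, pays 6, utility 20 - 6 = 14.
Since 14 > 12, bidding 12 is strictly better here, so truthful bidding is not dominant.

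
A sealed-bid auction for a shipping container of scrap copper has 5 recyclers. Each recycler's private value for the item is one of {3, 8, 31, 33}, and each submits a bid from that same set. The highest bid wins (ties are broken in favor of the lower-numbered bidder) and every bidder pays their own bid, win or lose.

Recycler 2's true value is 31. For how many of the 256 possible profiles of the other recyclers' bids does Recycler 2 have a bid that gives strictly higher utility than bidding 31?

210

Others bid (3, 3, 3, 3): truth gives 0; bid 8 gives 23 > 0. Violating.
Others bid (3, 3, 3, 8): truth gives 0; bid 8 gives 23 > 0. Violating.
Others bid (3, 3, 3, 33): truth gives -31; bid 33 gives -2 > -31. Violating.
Others bid (3, 3, 8, 3): truth gives 0; bid 8 gives 23 > 0. Violating.
Others bid (3, 3, 3, 31): truth gives 0; no alternative beats it.
Others bid (3, 3, 8, 31): truth gives 0; no alternative beats it.
(Checking all 256 profiles: 210 have a profitable deviation, 46 do not.)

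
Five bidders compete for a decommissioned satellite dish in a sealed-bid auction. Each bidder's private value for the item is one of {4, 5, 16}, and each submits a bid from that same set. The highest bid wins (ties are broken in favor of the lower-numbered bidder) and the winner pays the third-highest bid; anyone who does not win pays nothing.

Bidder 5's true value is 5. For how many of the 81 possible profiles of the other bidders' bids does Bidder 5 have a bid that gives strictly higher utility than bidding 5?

4

Others bid (4, 4, 4, 5): truth gives 0; bid 16 gives 1 > 0. Violating.
Others bid (4, 4, 5, 4): truth gives 0; bid 16 gives 1 > 0. Violating.
Others bid (4, 5, 4, 4): truth gives 0; bid 16 gives 1 > 0. Violating.
Others bid (5, 4, 4, 4): truth gives 0; bid 16 gives 1 > 0. Violating.
Others bid (4, 4, 4, 4): truth gives 1; no alternative beats it.
Others bid (4, 4, 4, 16): truth gives 0; no alternative beats it.
(Checking all 81 profiles: 4 have a profitable deviation, 77 do not.)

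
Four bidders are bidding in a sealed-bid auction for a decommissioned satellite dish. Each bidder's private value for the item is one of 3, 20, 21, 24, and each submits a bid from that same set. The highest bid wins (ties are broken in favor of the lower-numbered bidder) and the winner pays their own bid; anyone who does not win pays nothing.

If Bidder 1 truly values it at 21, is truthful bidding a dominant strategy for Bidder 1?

Consider the case where Bidder 2 bids 3, Bidder 3 bids 3 and Bidder 4 bids 3.
Truthful bid 21: wins, pays 21, utility 21 - 21 = 0.
Bid 3 instead: wins, pays 3, utility 21 - 3 = 18.
Since 18 > 0, bidding 3 is strictly better here, so truthful bidding is not dominant.

No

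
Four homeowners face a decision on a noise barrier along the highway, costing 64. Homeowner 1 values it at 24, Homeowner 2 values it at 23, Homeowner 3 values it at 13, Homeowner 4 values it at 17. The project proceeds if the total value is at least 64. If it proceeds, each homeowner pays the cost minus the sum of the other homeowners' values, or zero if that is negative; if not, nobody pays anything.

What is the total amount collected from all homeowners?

25

Total value 77 ≥ cost 64, so it is built.
Homeowner 1: others sum to 53; max(0, 64 - 53) = 11.
Homeowner 2: others sum to 54; max(0, 64 - 54) = 10.
Homeowner 3: others sum to 64; max(0, 64 - 64) = 0.
Homeowner 4: others sum to 60; max(0, 64 - 60) = 4.
Total collected = 11 + 10 + 0 + 4 = 25.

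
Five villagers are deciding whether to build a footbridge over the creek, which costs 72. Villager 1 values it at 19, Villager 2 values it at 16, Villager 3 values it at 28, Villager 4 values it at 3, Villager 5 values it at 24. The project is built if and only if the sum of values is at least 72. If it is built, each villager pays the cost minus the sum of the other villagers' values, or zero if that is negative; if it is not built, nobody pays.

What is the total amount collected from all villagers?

17

Total value 90 ≥ cost 72, so it is built.
Villager 1: others sum to 71; max(0, 72 - 71) = 1.
Villager 2: others sum to 74; max(0, 72 - 74) = 0.
Villager 3: others sum to 62; max(0, 72 - 62) = 10.
Villager 4: others sum to 87; max(0, 72 - 87) = 0.
Villager 5: others sum to 66; max(0, 72 - 66) = 6.
Total collected = 1 + 0 + 10 + 0 + 6 = 17.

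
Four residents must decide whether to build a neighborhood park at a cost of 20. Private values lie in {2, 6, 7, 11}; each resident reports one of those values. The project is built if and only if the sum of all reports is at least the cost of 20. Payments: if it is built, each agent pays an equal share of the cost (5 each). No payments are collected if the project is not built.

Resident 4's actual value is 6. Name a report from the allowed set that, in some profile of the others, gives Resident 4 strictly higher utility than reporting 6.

Suppose Resident 1 reports 2, Resident 2 reports 2 and Resident 3 reports 6.
Report 6: project not built, utility 0.
Report 11: project built, pays 5, utility 6 - 5 = 1.
So reporting 11 beats truth here (1 > 0).

11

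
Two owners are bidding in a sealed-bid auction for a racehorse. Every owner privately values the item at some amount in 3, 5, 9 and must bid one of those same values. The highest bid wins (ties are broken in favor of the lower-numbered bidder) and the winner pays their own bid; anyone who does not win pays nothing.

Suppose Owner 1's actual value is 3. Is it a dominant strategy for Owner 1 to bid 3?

Check each profile of the others' bids and compare truth against every alternative bid.
Others bid (3): truth gives 0, best alternative gives -2.
Others bid (5): truth gives 0, best alternative gives -2.
Others bid (9): truth gives 0, best alternative gives 0.
In every case the truthful bid is at least as good as any alternative, so it is a dominant strategy.

Yes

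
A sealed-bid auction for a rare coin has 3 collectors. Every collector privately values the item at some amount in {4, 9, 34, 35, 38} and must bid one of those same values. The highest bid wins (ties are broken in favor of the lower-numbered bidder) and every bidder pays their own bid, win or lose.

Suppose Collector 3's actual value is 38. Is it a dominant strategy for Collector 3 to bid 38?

No

Consider the case where Collector 1 bids 4 and Collector 2 bids 4.
Truthful bid 38: wins, pays 38, utility 38 - 38 = 0.
Bid 9 instead: wins, pays 9, utility 38 - 9 = 29.
Since 29 > 0, bidding 9 is strictly better here, so truthful bidding is not dominant.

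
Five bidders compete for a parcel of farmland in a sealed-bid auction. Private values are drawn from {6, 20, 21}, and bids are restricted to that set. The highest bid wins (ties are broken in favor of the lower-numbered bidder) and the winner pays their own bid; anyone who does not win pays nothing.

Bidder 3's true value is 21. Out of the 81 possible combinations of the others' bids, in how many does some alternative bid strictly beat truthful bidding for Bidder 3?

Others bid (6, 6, 6, 6): truth gives 0; bid 20 gives 1 > 0. Violating.
Others bid (6, 6, 6, 20): truth gives 0; bid 20 gives 1 > 0. Violating.
Others bid (6, 6, 20, 6): truth gives 0; bid 20 gives 1 > 0. Violating.
Others bid (6, 6, 20, 20): truth gives 0; bid 20 gives 1 > 0. Violating.
Others bid (6, 6, 6, 21): truth gives 0; no alternative beats it.
Others bid (6, 6, 20, 21): truth gives 0; no alternative beats it.
(Checking all 81 profiles: 4 have a profitable deviation, 77 do not.)

4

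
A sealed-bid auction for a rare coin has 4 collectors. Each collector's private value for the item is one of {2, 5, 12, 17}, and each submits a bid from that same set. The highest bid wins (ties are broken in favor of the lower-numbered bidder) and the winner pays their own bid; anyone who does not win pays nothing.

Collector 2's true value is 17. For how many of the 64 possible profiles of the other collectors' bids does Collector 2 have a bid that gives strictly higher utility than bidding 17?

Others bid (2, 2, 2): truth gives 0; bid 5 gives 12 > 0. Violating.
Others bid (2, 2, 5): truth gives 0; bid 5 gives 12 > 0. Violating.
Others bid (2, 2, 12): truth gives 0; bid 12 gives 5 > 0. Violating.
Others bid (2, 5, 2): truth gives 0; bid 5 gives 12 > 0. Violating.
Others bid (2, 2, 17): truth gives 0; no alternative beats it.
Others bid (2, 5, 17): truth gives 0; no alternative beats it.
(Checking all 64 profiles: 18 have a profitable deviation, 46 do not.)

18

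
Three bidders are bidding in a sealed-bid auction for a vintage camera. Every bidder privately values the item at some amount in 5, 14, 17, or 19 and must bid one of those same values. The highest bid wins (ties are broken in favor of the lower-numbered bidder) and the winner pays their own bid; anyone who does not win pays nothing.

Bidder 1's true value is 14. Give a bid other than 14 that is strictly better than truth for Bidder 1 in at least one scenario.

Suppose Bidder 2 bids 5 and Bidder 3 bids 5.
Bid 14: wins, pays 14, utility 14 - 14 = 0.
Bid 5: wins, pays 5, utility 14 - 5 = 9.
So bidding 5 beats truth here (9 > 0).

5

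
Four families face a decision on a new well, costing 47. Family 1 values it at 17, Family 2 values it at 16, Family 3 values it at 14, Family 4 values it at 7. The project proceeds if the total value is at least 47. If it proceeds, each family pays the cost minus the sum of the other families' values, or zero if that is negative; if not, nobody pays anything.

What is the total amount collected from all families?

26

Total value 54 ≥ cost 47, so it is built.
Family 1: others sum to 37; max(0, 47 - 37) = 10.
Family 2: others sum to 38; max(0, 47 - 38) = 9.
Family 3: others sum to 40; max(0, 47 - 40) = 7.
Family 4: others sum to 47; max(0, 47 - 47) = 0.
Total collected = 10 + 9 + 7 + 0 = 26.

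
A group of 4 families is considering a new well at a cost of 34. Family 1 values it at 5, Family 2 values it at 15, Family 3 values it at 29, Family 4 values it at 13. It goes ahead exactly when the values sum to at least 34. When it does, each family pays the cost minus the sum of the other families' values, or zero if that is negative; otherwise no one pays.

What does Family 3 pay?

1

Total value 62 ≥ cost 34, so the project is built.
The other families' values sum to 33.
Cost minus that sum is 34 - 33 = 1.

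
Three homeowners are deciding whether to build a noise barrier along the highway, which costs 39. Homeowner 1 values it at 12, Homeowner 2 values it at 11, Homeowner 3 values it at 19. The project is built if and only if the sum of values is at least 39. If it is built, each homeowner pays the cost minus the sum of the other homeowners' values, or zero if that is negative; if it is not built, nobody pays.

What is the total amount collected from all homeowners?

33

Total value 42 ≥ cost 39, so it is built.
Homeowner 1: others sum to 30; max(0, 39 - 30) = 9.
Homeowner 2: others sum to 31; max(0, 39 - 31) = 8.
Homeowner 3: others sum to 23; max(0, 39 - 23) = 16.
Total collected = 9 + 8 + 16 = 33.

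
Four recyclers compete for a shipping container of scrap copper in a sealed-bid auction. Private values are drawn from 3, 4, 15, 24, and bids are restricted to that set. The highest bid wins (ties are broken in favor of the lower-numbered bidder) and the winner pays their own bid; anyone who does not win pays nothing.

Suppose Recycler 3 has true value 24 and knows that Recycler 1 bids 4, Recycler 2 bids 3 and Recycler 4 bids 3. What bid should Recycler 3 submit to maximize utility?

Bid 3: loses, pays 0, utility 0.
Bid 4: loses, pays 0, utility 0.
Bid 15: wins, pays 15, utility 24 - 15 = 9.
Bid 24: wins, pays 24, utility 24 - 24 = 0.
The best choice is 15 with utility 9.

15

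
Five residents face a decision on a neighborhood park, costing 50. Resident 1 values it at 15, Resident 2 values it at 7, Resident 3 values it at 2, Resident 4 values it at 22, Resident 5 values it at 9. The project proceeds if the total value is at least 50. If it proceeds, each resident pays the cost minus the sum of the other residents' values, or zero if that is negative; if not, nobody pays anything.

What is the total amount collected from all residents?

33

Total value 55 ≥ cost 50, so it is built.
Resident 1: others sum to 40; max(0, 50 - 40) = 10.
Resident 2: others sum to 48; max(0, 50 - 48) = 2.
Resident 3: others sum to 53; max(0, 50 - 53) = 0.
Resident 4: others sum to 33; max(0, 50 - 33) = 17.
Resident 5: others sum to 46; max(0, 50 - 46) = 4.
Total collected = 10 + 2 + 0 + 17 + 4 = 33.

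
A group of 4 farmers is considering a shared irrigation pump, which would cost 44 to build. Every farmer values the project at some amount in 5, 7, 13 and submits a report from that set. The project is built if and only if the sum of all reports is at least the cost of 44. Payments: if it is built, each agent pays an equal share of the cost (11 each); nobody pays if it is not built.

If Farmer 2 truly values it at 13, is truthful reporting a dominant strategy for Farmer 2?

Yes

Check each profile of the others' reports and compare truth against every alternative report.
Others report (5, 13, 13): truth gives 2, best alternative gives 0.
Others report (7, 13, 13): truth gives 2, best alternative gives 0.
Others report (13, 5, 13): truth gives 2, best alternative gives 0.
Others report (13, 7, 13): truth gives 2, best alternative gives 0.
Others report (13, 13, 5): truth gives 2, best alternative gives 0.
Others report (13, 13, 7): truth gives 2, best alternative gives 0.
(Remaining 21 profiles checked similarly; truth is weakly best in each.)
In every case the truthful report is at least as good as any alternative, so it is a dominant strategy.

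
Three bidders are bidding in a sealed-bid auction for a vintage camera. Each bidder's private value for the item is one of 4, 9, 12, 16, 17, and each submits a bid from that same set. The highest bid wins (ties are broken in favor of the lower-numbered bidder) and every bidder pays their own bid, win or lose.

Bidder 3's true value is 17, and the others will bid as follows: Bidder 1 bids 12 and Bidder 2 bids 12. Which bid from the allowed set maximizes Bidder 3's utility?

Bid 4: loses but pays 4, utility -4.
Bid 9: loses but pays 9, utility -9.
Bid 12: loses but pays 12, utility -12.
Bid 16: wins, pays 16, utility 17 - 16 = 1.
Bid 17: wins, pays 17, utility 17 - 17 = 0.
The best choice is 16 with utility 1.

16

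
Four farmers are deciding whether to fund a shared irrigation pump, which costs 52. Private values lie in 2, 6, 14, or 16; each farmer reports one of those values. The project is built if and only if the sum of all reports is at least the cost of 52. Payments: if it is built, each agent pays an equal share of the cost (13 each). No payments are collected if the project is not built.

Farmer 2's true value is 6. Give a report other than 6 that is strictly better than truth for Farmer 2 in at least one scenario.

Suppose Farmer 1 reports 14, Farmer 3 reports 16 and Farmer 4 reports 16.
Report 6: project built, pays 13, utility 6 - 13 = -7.
Report 2: project not built, utility 0.
So reporting 2 beats truth here (0 > -7).

2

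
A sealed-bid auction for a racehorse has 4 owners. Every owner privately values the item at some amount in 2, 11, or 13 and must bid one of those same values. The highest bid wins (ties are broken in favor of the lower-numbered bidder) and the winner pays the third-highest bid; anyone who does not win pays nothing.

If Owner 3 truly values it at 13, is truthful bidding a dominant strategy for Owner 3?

Check each profile of the others' bids and compare truth against every alternative bid.
Others bid (2, 2, 13): truth gives 11, best alternative gives 0.
Others bid (2, 11, 2): truth gives 11, best alternative gives 0.
Others bid (11, 2, 2): truth gives 11, best alternative gives 0.
Others bid (2, 11, 11): truth gives 2, best alternative gives 0.
Others bid (2, 11, 13): truth gives 2, best alternative gives 0.
Others bid (11, 2, 11): truth gives 2, best alternative gives 0.
(Remaining 21 profiles checked similarly; truth is weakly best in each.)
In every case the truthful bid is at least as good as any alternative, so it is a dominant strategy.

Yes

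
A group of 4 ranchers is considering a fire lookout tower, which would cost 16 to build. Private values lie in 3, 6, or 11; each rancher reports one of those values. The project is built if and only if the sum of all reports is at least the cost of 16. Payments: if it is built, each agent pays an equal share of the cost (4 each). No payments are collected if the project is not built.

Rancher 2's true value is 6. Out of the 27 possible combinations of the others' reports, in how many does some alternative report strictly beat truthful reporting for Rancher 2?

1

Others report (3, 3, 3): truth gives 0; report 11 gives 2 > 0. Violating.
Others report (3, 3, 6): truth gives 2; no alternative beats it.
Others report (3, 3, 11): truth gives 2; no alternative beats it.
(Checking all 27 profiles: 1 has a profitable deviation, 26 do not.)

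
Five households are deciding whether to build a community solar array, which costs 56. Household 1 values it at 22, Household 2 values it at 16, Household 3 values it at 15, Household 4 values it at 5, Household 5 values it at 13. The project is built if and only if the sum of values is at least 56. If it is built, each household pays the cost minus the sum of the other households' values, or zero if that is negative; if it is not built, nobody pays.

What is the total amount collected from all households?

8

Total value 71 ≥ cost 56, so it is built.
Household 1: others sum to 49; max(0, 56 - 49) = 7.
Household 2: others sum to 55; max(0, 56 - 55) = 1.
Household 3: others sum to 56; max(0, 56 - 56) = 0.
Household 4: others sum to 66; max(0, 56 - 66) = 0.
Household 5: others sum to 58; max(0, 56 - 58) = 0.
Total collected = 7 + 1 + 0 + 0 + 0 = 8.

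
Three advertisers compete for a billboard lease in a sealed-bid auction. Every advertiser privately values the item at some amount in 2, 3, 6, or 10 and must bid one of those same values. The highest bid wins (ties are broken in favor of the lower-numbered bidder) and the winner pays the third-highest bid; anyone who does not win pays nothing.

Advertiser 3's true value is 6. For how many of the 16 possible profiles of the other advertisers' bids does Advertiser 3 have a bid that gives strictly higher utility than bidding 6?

4

Others bid (2, 6): truth gives 0; bid 10 gives 4 > 0. Violating.
Others bid (3, 6): truth gives 0; bid 10 gives 3 > 0. Violating.
Others bid (6, 2): truth gives 0; bid 10 gives 4 > 0. Violating.
Others bid (6, 3): truth gives 0; bid 10 gives 3 > 0. Violating.
Others bid (2, 2): truth gives 4; no alternative beats it.
Others bid (2, 3): truth gives 4; no alternative beats it.
(Checking all 16 profiles: 4 have a profitable deviation, 12 do not.)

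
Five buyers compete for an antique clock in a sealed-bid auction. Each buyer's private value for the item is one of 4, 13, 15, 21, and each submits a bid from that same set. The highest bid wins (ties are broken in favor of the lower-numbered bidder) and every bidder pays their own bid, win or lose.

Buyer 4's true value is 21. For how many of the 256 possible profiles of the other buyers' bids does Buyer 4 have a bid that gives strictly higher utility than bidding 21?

172

Others bid (4, 4, 4, 4): truth gives 0; bid 13 gives 8 > 0. Violating.
Others bid (4, 4, 4, 13): truth gives 0; bid 13 gives 8 > 0. Violating.
Others bid (4, 4, 4, 15): truth gives 0; bid 15 gives 6 > 0. Violating.
Others bid (4, 4, 13, 4): truth gives 0; bid 15 gives 6 > 0. Violating.
Others bid (4, 4, 4, 21): truth gives 0; no alternative beats it.
Others bid (4, 4, 13, 21): truth gives 0; no alternative beats it.
(Checking all 256 profiles: 172 have a profitable deviation, 84 do not.)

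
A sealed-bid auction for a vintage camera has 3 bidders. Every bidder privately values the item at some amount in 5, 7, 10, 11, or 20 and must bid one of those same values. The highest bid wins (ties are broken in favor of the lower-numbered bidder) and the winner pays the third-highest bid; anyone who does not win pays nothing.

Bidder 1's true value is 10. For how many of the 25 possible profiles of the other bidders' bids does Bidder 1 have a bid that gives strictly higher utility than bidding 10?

Others bid (5, 11): truth gives 0; bid 11 gives 5 > 0. Violating.
Others bid (5, 20): truth gives 0; bid 20 gives 5 > 0. Violating.
Others bid (7, 11): truth gives 0; bid 11 gives 3 > 0. Violating.
Others bid (7, 20): truth gives 0; bid 20 gives 3 > 0. Violating.
Others bid (5, 5): truth gives 5; no alternative beats it.
Others bid (5, 7): truth gives 5; no alternative beats it.
(Checking all 25 profiles: 8 have a profitable deviation, 17 do not.)

8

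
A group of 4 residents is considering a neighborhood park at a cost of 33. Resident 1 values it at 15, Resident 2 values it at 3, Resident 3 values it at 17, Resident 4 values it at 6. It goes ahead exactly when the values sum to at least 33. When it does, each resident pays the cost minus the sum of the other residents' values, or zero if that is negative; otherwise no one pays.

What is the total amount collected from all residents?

16

Total value 41 ≥ cost 33, so it is built.
Resident 1: others sum to 26; max(0, 33 - 26) = 7.
Resident 2: others sum to 38; max(0, 33 - 38) = 0.
Resident 3: others sum to 24; max(0, 33 - 24) = 9.
Resident 4: others sum to 35; max(0, 33 - 35) = 0.
Total collected = 7 + 0 + 9 + 0 = 16.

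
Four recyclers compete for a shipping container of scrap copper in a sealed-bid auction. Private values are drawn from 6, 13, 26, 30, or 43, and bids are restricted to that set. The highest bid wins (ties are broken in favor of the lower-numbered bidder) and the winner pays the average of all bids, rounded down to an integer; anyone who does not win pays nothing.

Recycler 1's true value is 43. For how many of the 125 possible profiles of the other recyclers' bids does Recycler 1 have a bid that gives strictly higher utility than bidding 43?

64

Others bid (6, 6, 6): truth gives 28; bid 6 gives 37 > 28. Violating.
Others bid (6, 6, 13): truth gives 26; bid 13 gives 34 > 26. Violating.
Others bid (6, 6, 26): truth gives 23; bid 26 gives 27 > 23. Violating.
Others bid (6, 6, 30): truth gives 22; bid 30 gives 25 > 22. Violating.
Others bid (6, 6, 43): truth gives 19; no alternative beats it.
Others bid (6, 13, 43): truth gives 17; no alternative beats it.
(Checking all 125 profiles: 64 have a profitable deviation, 61 do not.)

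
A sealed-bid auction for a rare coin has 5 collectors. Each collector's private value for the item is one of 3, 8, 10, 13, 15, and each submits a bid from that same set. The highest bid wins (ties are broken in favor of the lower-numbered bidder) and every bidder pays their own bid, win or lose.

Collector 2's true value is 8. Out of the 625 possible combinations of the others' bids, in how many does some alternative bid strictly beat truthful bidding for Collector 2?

617

Others bid (3, 3, 3, 10): truth gives -8; bid 10 gives -2 > -8. Violating.
Others bid (3, 3, 3, 13): truth gives -8; bid 3 gives -3 > -8. Violating.
Others bid (3, 3, 3, 15): truth gives -8; bid 3 gives -3 > -8. Violating.
Others bid (3, 3, 8, 10): truth gives -8; bid 10 gives -2 > -8. Violating.
Others bid (3, 3, 3, 3): truth gives 0; no alternative beats it.
Others bid (3, 3, 3, 8): truth gives 0; no alternative beats it.
(Checking all 625 profiles: 617 have a profitable deviation, 8 do not.)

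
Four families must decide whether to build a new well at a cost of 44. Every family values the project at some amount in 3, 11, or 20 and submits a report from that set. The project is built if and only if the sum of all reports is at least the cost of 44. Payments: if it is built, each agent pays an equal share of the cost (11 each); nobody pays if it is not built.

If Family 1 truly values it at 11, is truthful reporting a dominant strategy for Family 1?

Yes

Check each profile of the others' reports and compare truth against every alternative report.
Others report (3, 3, 3): truth gives 0, best alternative gives 0.
Others report (3, 3, 11): truth gives 0, best alternative gives 0.
Others report (3, 3, 20): truth gives 0, best alternative gives 0.
Others report (3, 11, 3): truth gives 0, best alternative gives 0.
Others report (3, 11, 11): truth gives 0, best alternative gives 0.
Others report (3, 11, 20): truth gives 0, best alternative gives 0.
(Remaining 21 profiles checked similarly; truth is weakly best in each.)
In every case the truthful report is at least as good as any alternative, so it is a dominant strategy.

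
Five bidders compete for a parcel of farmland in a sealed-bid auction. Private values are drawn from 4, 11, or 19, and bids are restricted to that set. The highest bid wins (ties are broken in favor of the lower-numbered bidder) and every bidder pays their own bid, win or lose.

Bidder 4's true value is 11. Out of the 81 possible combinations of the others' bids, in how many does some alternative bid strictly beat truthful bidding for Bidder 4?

Others bid (4, 4, 4, 19): truth gives -11; bid 4 gives -4 > -11. Violating.
Others bid (4, 4, 11, 4): truth gives -11; bid 4 gives -4 > -11. Violating.
Others bid (4, 4, 11, 11): truth gives -11; bid 4 gives -4 > -11. Violating.
Others bid (4, 4, 11, 19): truth gives -11; bid 4 gives -4 > -11. Violating.
Others bid (4, 4, 4, 4): truth gives 0; no alternative beats it.
Others bid (4, 4, 4, 11): truth gives 0; no alternative beats it.
(Checking all 81 profiles: 79 have a profitable deviation, 2 do not.)

79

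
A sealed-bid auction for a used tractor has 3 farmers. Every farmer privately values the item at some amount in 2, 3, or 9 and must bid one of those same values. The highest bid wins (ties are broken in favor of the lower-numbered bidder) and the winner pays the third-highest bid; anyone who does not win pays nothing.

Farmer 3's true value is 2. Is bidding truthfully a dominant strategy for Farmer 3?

Check each profile of the others' bids and compare truth against every alternative bid.
Others bid (2, 2): truth gives 0, best alternative gives 0.
Others bid (2, 3): truth gives 0, best alternative gives 0.
Others bid (2, 9): truth gives 0, best alternative gives 0.
Others bid (3, 2): truth gives 0, best alternative gives 0.
Others bid (3, 3): truth gives 0, best alternative gives 0.
Others bid (3, 9): truth gives 0, best alternative gives 0.
(Remaining 3 profiles checked similarly; truth is weakly best in each.)
In every case the truthful bid is at least as good as any alternative, so it is a dominant strategy.

Yes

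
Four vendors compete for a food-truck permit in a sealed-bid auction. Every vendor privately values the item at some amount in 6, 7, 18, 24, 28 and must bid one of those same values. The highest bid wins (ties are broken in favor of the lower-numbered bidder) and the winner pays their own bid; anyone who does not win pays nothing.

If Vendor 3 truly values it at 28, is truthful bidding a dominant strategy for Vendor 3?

Consider the case where Vendor 1 bids 6, Vendor 2 bids 6 and Vendor 4 bids 6.
Truthful bid 28: wins, pays 28, utility 28 - 28 = 0.
Bid 7 instead: wins, pays 7, utility 28 - 7 = 21.
Since 21 > 0, bidding 7 is strictly better here, so truthful bidding is not dominant.

No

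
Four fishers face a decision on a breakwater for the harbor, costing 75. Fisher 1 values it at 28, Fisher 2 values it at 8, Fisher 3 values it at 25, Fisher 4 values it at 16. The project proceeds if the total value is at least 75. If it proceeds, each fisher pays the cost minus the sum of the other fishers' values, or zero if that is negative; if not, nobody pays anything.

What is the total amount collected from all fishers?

Total value 77 ≥ cost 75, so it is built.
Fisher 1: others sum to 49; max(0, 75 - 49) = 26.
Fisher 2: others sum to 69; max(0, 75 - 69) = 6.
Fisher 3: others sum to 52; max(0, 75 - 52) = 23.
Fisher 4: others sum to 61; max(0, 75 - 61) = 14.
Total collected = 26 + 6 + 23 + 14 = 69.

69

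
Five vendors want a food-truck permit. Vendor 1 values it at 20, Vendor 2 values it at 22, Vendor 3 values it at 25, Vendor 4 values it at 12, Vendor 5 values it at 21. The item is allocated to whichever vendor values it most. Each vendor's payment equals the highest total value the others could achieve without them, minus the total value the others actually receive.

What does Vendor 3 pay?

22

Vendor 3 has the highest value and receives the item.
Without Vendor 3, the item would go to the next-highest value, 22, so the others could achieve 22.
With Vendor 3 present and winning, the others receive nothing, so their total is 0.
Payment = 22 - 0 = 22.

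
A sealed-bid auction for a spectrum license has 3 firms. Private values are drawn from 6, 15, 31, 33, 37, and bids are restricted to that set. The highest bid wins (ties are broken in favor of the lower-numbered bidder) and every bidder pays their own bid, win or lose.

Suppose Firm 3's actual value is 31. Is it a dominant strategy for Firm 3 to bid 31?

No

Consider the case where Firm 1 bids 6 and Firm 2 bids 6.
Truthful bid 31: wins, pays 31, utility 31 - 31 = 0.
Bid 15 instead: wins, pays 15, utility 31 - 15 = 16.
Since 16 > 0, bidding 15 is strictly better here, so truthful bidding is not dominant.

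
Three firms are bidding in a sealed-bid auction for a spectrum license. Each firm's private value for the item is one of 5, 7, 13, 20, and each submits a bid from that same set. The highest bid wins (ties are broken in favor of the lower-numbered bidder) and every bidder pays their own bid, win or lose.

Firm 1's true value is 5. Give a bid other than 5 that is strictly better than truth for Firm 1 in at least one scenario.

7

Suppose Firm 2 bids 5 and Firm 3 bids 7.
Bid 5: loses but pays 5, utility -5.
Bid 7: wins, pays 7, utility 5 - 7 = -2.
So bidding 7 beats truth here (-2 > -5).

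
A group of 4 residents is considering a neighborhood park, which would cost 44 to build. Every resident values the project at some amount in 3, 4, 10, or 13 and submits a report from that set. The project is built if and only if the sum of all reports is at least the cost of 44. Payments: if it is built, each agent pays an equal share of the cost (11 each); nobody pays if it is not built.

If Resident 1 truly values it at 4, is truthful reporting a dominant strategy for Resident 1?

Check each profile of the others' reports and compare truth against every alternative report.
Others report (3, 3, 3): truth gives 0, best alternative gives 0.
Others report (3, 3, 4): truth gives 0, best alternative gives 0.
Others report (3, 3, 10): truth gives 0, best alternative gives 0.
Others report (3, 3, 13): truth gives 0, best alternative gives 0.
Others report (3, 4, 3): truth gives 0, best alternative gives 0.
Others report (3, 4, 4): truth gives 0, best alternative gives 0.
(Remaining 58 profiles checked similarly; truth is weakly best in each.)
In every case the truthful report is at least as good as any alternative, so it is a dominant strategy.

Yes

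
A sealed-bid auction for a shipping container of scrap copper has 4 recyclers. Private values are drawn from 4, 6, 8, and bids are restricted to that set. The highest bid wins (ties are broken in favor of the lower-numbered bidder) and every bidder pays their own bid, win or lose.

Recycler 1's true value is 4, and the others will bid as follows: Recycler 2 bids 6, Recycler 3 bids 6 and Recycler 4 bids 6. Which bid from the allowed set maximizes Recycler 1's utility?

6

Bid 4: loses but pays 4, utility -4.
Bid 6: wins, pays 6, utility 4 - 6 = -2.
Bid 8: wins, pays 8, utility 4 - 8 = -4.
The best choice is 6 with utility -2.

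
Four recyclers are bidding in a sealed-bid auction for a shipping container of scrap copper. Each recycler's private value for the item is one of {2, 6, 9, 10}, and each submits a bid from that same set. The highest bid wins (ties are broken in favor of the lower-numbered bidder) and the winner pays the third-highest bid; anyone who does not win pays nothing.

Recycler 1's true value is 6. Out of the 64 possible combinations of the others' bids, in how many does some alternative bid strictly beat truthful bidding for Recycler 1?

6

Others bid (2, 2, 9): truth gives 0; bid 9 gives 4 > 0. Violating.
Others bid (2, 2, 10): truth gives 0; bid 10 gives 4 > 0. Violating.
Others bid (2, 9, 2): truth gives 0; bid 9 gives 4 > 0. Violating.
Others bid (2, 10, 2): truth gives 0; bid 10 gives 4 > 0. Violating.
Others bid (2, 2, 2): truth gives 4; no alternative beats it.
Others bid (2, 2, 6): truth gives 4; no alternative beats it.
(Checking all 64 profiles: 6 have a profitable deviation, 58 do not.)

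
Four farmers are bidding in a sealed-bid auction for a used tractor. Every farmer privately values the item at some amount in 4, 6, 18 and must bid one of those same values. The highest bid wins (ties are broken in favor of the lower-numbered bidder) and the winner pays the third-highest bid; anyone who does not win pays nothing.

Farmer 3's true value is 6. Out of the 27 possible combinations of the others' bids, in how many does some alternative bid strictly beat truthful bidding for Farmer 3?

Others bid (4, 4, 18): truth gives 0; bid 18 gives 2 > 0. Violating.
Others bid (4, 6, 4): truth gives 0; bid 18 gives 2 > 0. Violating.
Others bid (6, 4, 4): truth gives 0; bid 18 gives 2 > 0. Violating.
Others bid (4, 4, 4): truth gives 2; no alternative beats it.
Others bid (4, 4, 6): truth gives 2; no alternative beats it.
(Checking all 27 profiles: 3 have a profitable deviation, 24 do not.)

3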